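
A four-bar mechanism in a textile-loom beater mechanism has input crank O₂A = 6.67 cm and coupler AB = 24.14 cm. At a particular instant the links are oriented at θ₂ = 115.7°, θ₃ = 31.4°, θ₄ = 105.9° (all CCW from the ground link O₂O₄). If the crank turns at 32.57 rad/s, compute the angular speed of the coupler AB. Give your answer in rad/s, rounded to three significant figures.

1.59

ω₂ = 32.57 rad/s
Differentiating the loop-closure r₂e^{iθ₂}+r₃e^{iθ₃}=r₁+r₄e^{iθ₄} gives r₂ω₂e^{iθ₂}+r₃ω₃e^{iθ₃}=r₄ω₄e^{iθ₄}.
Eliminating the other unknown: ω₃ = r₂ω₂ sin(θ₄−θ₂) / [r₃ sin(θ₃−θ₄)].
Numerator sine = -0.17021; denominator sine = -0.96363.
Result = 0.0667·32.57·(-0.17021) / (0.2414·(-0.96363)) = +1.5896 rad/s; magnitude 1.5896 rad/s.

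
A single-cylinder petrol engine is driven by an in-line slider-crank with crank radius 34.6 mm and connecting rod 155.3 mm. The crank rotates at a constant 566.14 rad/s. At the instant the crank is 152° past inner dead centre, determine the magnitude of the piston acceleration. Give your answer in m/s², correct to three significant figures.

8380

ω = 566.1 rad/s
x(θ) = r cosθ + √(L² − r² sin²θ); with ω constant, a = ω²·d²x/dθ².
d²x/dθ² = −r cosθ − r²(cos2θ)/√u − r⁴ sin²2θ/(4u^{3/2}),  u = L² − r² sin²θ = 0.0238542 m².
Substituting r = 0.0346 m, L = 0.1553 m, θ = 152°: d²x/dθ² = +0.026149 m.
a = ω²·d²x/dθ² = (566.1)²·(+0.026149) = +8381 m/s²;  |a| = 8381 m/s².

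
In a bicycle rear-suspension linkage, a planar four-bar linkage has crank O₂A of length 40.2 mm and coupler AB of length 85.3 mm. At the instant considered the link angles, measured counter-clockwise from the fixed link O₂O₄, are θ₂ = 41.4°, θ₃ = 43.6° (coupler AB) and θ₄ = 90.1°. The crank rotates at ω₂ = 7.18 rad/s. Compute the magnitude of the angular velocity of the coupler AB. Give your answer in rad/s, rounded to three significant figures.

3.50

ω₂ = 7.18 rad/s
Differentiating the loop-closure r₂e^{iθ₂}+r₃e^{iθ₃}=r₁+r₄e^{iθ₄} gives r₂ω₂e^{iθ₂}+r₃ω₃e^{iθ₃}=r₄ω₄e^{iθ₄}.
Eliminating the other unknown: ω₃ = r₂ω₂ sin(θ₄−θ₂) / [r₃ sin(θ₃−θ₄)].
Numerator sine = +0.75126; denominator sine = -0.72537.
Result = 0.0402·7.18·(+0.75126) / (0.0853·(-0.72537)) = -3.5045 rad/s; magnitude 3.5045 rad/s.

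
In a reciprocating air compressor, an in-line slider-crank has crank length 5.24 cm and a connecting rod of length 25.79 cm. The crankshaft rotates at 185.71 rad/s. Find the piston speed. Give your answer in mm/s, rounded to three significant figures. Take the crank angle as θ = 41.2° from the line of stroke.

7400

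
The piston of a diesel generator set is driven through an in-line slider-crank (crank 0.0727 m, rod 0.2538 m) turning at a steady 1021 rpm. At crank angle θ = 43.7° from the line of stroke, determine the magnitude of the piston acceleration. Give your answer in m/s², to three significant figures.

617

ω = 2π·1021/60 = 106.9 rad/s
x(θ) = r cosθ + √(L² − r² sin²θ); with ω constant, a = ω²·d²x/dθ².
d²x/dθ² = −r cosθ − r²(cos2θ)/√u − r⁴ sin²2θ/(4u^{3/2}),  u = L² − r² sin²θ = 0.0618917 m².
Substituting r = 0.0727 m, L = 0.2538 m, θ = 43.7°: d²x/dθ² = -0.053976 m.
a = ω²·d²x/dθ² = (106.9)²·(-0.053976) = -617.04 m/s²;  |a| = 617.04 m/s².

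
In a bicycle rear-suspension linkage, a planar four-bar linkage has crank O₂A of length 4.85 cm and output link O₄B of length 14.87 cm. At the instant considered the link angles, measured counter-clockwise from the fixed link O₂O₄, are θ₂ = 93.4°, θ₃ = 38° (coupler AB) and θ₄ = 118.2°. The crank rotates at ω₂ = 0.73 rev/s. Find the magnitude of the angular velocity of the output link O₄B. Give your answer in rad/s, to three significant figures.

ω₂ = 4.587 rad/s (from 0.73 rev/s).
Differentiating the loop-closure r₂e^{iθ₂}+r₃e^{iθ₃}=r₁+r₄e^{iθ₄} gives r₂ω₂e^{iθ₂}+r₃ω₃e^{iθ₃}=r₄ω₄e^{iθ₄}.
Eliminating the other unknown: ω₄ = r₂ω₂ sin(θ₂−θ₃) / [r₄ sin(θ₄−θ₃)].
Numerator sine = +0.82314; denominator sine = +0.98541.
Result = 0.0485·4.587·(+0.82314) / (0.1487·(+0.98541)) = +1.2497 rad/s; magnitude 1.2497 rad/s.

1.25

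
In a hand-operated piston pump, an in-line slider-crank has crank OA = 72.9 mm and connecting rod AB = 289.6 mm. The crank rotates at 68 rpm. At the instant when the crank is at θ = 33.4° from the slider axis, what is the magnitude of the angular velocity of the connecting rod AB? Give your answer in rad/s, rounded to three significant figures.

1.51

ω = 7.121 rad/s (converted from 68 rpm).
The rod makes angle φ with the slider axis where L sinφ = r sinθ; differentiating, L cosφ·φ̇ = r ω cosθ.
L cosφ = √(L² − r² sin²θ) = 0.28681 m.
|ω_rod| = r ω |cosθ| / √(L² − r² sin²θ) = 0.0729·7.121·0.83485/0.28681 = 1.5111 rad/s.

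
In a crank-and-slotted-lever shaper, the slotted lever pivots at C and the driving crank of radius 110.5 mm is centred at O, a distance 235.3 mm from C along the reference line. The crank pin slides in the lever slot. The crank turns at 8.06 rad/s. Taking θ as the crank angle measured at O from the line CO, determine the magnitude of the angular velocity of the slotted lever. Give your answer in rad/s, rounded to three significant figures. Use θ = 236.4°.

ω = 8.06 rad/s
Crank pin A relative to C: A = (d + r cosθ, r sinθ); lever angle φ = atan2(r sinθ, d + r cosθ).
Differentiating tanφ: φ̇ = rω(d cosθ + r)/(d² + r² + 2dr cosθ).
d² + r² + 2dr cosθ = |CA|² = 0.0387993 m²;  d cosθ + r = -0.019713 m.
|ω_lever| = |0.1105·8.06·-0.019713| / 0.0387993 = 0.45251 rad/s.

0.453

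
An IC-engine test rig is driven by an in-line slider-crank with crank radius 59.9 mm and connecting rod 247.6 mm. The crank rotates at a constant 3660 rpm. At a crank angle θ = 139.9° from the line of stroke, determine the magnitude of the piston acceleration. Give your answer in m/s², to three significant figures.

ω = 2π·3660/60 = 383.3 rad/s
x(θ) = r cosθ + √(L² − r² sin²θ); with ω constant, a = ω²·d²x/dθ².
d²x/dθ² = −r cosθ − r²(cos2θ)/√u − r⁴ sin²2θ/(4u^{3/2}),  u = L² − r² sin²θ = 0.0598171 m².
Substituting r = 0.0599 m, L = 0.2476 m, θ = 139.9°: d²x/dθ² = +0.043108 m.
a = ω²·d²x/dθ² = (383.3)²·(+0.043108) = +6332.6 m/s²;  |a| = 6332.6 m/s².

6330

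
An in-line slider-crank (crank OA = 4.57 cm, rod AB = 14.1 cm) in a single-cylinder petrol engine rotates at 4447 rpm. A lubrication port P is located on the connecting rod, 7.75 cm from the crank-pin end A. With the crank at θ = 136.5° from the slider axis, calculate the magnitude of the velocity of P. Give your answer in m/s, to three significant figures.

14.5

ω = 465.7 rad/s.  Crank-pin speed |V_A| = rω = 21.282 m/s, perpendicular to OA.
Rod angle: sinφ = −(r/L) sinθ ⇒ φ = -12.891°; ω_rod = −rω cosθ/√(L²−r²sin²θ) = +112.32 rad/s.
V_P = V_A + ω_rod × AP, with AP = 0.0775 m along the rod.
Components: V_Px = −rω sinθ − a·ω_rod·sinφ = -12.708 m/s;  V_Py = rω cosθ + a·ω_rod·cosφ = -6.9523 m/s.
|V_P| = √(V_Px² + V_Py²) = 14.485 m/s.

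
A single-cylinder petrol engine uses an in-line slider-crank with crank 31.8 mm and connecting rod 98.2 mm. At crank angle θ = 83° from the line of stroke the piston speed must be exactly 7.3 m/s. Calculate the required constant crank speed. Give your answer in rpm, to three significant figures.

For an in-line slider-crank, |v_piston| = rω|sinθ|·[1 + r cosθ/√(L² − r² sin²θ)].
With r = 0.0318 m, L = 0.0982 m, θ = 83°: the bracketed kinematic factor |dx/dθ| = 0.032878 m.
ω = v/|dx/dθ| = 7.3/0.032878 = 222.03 rad/s.
N = 60ω/(2π) = 2120.2 rpm.

2120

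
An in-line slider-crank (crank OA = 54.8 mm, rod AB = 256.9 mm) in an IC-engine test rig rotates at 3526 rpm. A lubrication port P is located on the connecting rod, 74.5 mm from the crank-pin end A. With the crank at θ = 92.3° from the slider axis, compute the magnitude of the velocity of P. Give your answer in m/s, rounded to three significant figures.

20.2

ω = 369.2 rad/s.  Crank-pin speed |V_A| = rω = 20.234 m/s, perpendicular to OA.
Rod angle: sinφ = −(r/L) sinθ ⇒ φ = -12.306°; ω_rod = −rω cosθ/√(L²−r²sin²θ) = +3.2353 rad/s.
V_P = V_A + ω_rod × AP, with AP = 0.0745 m along the rod.
Components: V_Px = −rω sinθ − a·ω_rod·sinφ = -20.167 m/s;  V_Py = rω cosθ + a·ω_rod·cosφ = -0.57656 m/s.
|V_P| = √(V_Px² + V_Py²) = 20.175 m/s.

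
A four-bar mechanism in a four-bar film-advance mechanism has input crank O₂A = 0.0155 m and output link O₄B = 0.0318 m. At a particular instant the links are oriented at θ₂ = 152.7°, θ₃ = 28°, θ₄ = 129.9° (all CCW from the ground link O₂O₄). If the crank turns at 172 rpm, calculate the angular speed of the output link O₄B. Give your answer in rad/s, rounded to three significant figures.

ω₂ = 18.01 rad/s (from 172 rpm).
Differentiating the loop-closure r₂e^{iθ₂}+r₃e^{iθ₃}=r₁+r₄e^{iθ₄} gives r₂ω₂e^{iθ₂}+r₃ω₃e^{iθ₃}=r₄ω₄e^{iθ₄}.
Eliminating the other unknown: ω₄ = r₂ω₂ sin(θ₂−θ₃) / [r₄ sin(θ₄−θ₃)].
Numerator sine = +0.82214; denominator sine = +0.97851.
Result = 0.0155·18.01·(+0.82214) / (0.0318·(+0.97851)) = +7.3764 rad/s; magnitude 7.3764 rad/s.

7.38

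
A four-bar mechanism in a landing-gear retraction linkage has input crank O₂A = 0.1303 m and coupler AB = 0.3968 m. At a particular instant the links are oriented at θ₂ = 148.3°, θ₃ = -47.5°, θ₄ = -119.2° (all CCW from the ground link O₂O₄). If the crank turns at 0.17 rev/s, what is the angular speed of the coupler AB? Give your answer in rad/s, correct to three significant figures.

0.369

ω₂ = 1.068 rad/s (from 0.17 rev/s).
Differentiating the loop-closure r₂e^{iθ₂}+r₃e^{iθ₃}=r₁+r₄e^{iθ₄} gives r₂ω₂e^{iθ₂}+r₃ω₃e^{iθ₃}=r₄ω₄e^{iθ₄}.
Eliminating the other unknown: ω₃ = r₂ω₂ sin(θ₄−θ₂) / [r₃ sin(θ₃−θ₄)].
Numerator sine = +0.99905; denominator sine = +0.94943.
Result = 0.1303·1.068·(+0.99905) / (0.3968·(+0.94943)) = +0.36909 rad/s; magnitude 0.36909 rad/s.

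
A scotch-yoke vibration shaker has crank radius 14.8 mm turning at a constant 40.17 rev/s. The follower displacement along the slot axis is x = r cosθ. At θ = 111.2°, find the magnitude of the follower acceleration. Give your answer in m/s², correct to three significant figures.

ω = 252.4 rad/s (from 40.17 rev/s).
x = r cosθ ⇒ ẍ = −rω² cosθ (ω constant).
|a| = rω²|cosθ| = 0.0148·(252.4)²·|cos 111.2°| = 340.94 m/s².

341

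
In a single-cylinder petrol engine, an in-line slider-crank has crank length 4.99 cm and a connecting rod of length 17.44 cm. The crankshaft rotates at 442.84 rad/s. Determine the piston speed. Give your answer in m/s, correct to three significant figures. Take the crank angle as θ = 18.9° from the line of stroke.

9.10

ω = 442.8 rad/s
For an in-line slider-crank, x = r cosθ + √(L² − r² sin²θ), so v = −rω sinθ·[1 + r cosθ/√(L² − r² sin²θ)].
With r = 0.0499 m, L = 0.1744 m, θ = 18.9°: √(L² − r² sin²θ) = 0.17365 m.
v = −0.0499·442.8·0.32392·[1 + 0.0499·0.94609/0.17365] = -9.1038 m/s.
|v| = 9.1038 m/s.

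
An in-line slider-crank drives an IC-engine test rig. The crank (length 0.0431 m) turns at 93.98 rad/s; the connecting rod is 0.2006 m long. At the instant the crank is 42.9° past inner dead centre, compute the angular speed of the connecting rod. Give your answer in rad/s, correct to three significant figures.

ω = 93.98 rad/s
The rod makes angle φ with the slider axis where L sinφ = r sinθ; differentiating, L cosφ·φ̇ = r ω cosθ.
L cosφ = √(L² − r² sin²θ) = 0.19844 m.
|ω_rod| = r ω |cosθ| / √(L² − r² sin²θ) = 0.0431·93.98·0.73254/0.19844 = 14.952 rad/s.

15.0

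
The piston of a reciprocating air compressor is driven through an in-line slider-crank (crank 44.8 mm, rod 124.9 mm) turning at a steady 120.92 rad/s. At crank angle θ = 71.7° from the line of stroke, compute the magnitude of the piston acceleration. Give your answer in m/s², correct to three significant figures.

8.29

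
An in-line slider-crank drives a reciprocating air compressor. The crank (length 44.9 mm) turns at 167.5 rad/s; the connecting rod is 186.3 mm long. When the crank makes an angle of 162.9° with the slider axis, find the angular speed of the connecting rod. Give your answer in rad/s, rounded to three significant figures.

38.7

ω = 167.5 rad/s
The rod makes angle φ with the slider axis where L sinφ = r sinθ; differentiating, L cosφ·φ̇ = r ω cosθ.
L cosφ = √(L² − r² sin²θ) = 0.18583 m.
|ω_rod| = r ω |cosθ| / √(L² − r² sin²θ) = 0.0449·167.5·0.95579/0.18583 = 38.682 rad/s.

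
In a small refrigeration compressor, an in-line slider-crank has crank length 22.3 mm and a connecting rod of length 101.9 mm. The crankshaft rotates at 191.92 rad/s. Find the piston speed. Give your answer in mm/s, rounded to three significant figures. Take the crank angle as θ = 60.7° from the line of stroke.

4140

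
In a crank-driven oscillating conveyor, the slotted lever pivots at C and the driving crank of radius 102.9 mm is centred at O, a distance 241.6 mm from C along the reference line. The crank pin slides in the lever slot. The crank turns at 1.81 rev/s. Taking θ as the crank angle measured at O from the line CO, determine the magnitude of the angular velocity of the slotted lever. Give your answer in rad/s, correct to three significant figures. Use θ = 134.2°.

2.24

ω = 11.37 rad/s (from 1.81 rev/s).
Crank pin A relative to C: A = (d + r cosθ, r sinθ); lever angle φ = atan2(r sinθ, d + r cosθ).
Differentiating tanφ: φ̇ = rω(d cosθ + r)/(d² + r² + 2dr cosθ).
d² + r² + 2dr cosθ = |CA|² = 0.034295 m²;  d cosθ + r = -0.065535 m.
|ω_lever| = |0.1029·11.37·-0.065535| / 0.034295 = 2.2362 rad/s.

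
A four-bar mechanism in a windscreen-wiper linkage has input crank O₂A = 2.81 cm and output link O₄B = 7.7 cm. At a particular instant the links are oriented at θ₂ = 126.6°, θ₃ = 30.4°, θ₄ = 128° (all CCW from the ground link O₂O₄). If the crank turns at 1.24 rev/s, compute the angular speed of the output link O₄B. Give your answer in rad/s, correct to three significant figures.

ω₂ = 7.791 rad/s (from 1.24 rev/s).
Differentiating the loop-closure r₂e^{iθ₂}+r₃e^{iθ₃}=r₁+r₄e^{iθ₄} gives r₂ω₂e^{iθ₂}+r₃ω₃e^{iθ₃}=r₄ω₄e^{iθ₄}.
Eliminating the other unknown: ω₄ = r₂ω₂ sin(θ₂−θ₃) / [r₄ sin(θ₄−θ₃)].
Numerator sine = +0.99415; denominator sine = +0.99122.
Result = 0.0281·7.791·(+0.99415) / (0.077·(+0.99122)) = +2.8517 rad/s; magnitude 2.8517 rad/s.

2.85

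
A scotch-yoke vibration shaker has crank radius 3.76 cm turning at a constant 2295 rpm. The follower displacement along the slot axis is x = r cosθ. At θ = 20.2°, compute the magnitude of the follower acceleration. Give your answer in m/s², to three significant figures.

ω = 240.3 rad/s (from 2295 rpm).
x = r cosθ ⇒ ẍ = −rω² cosθ (ω constant).
|a| = rω²|cosθ| = 0.0376·(240.3)²·|cos 20.2°| = 2038.2 m/s².

2040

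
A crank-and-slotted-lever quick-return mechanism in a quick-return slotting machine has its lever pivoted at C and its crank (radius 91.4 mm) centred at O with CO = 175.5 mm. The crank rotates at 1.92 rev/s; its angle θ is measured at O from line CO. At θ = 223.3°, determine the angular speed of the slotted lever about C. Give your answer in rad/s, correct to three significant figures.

2.53

ω = 12.06 rad/s (from 1.92 rev/s).
Crank pin A relative to C: A = (d + r cosθ, r sinθ); lever angle φ = atan2(r sinθ, d + r cosθ).
Differentiating tanφ: φ̇ = rω(d cosθ + r)/(d² + r² + 2dr cosθ).
d² + r² + 2dr cosθ = |CA|² = 0.0158062 m²;  d cosθ + r = -0.036324 m.
|ω_lever| = |0.0914·12.06·-0.036324| / 0.0158062 = 2.5339 rad/s.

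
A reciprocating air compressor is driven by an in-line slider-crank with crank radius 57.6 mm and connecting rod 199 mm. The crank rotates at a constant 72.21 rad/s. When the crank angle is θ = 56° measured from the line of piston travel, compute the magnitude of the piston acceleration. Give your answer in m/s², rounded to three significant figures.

ω = 72.21 rad/s
x(θ) = r cosθ + √(L² − r² sin²θ); with ω constant, a = ω²·d²x/dθ².
d²x/dθ² = −r cosθ − r²(cos2θ)/√u − r⁴ sin²2θ/(4u^{3/2}),  u = L² − r² sin²θ = 0.0373207 m².
Substituting r = 0.0576 m, L = 0.199 m, θ = 56°: d²x/dθ² = -0.026104 m.
a = ω²·d²x/dθ² = (72.21)²·(-0.026104) = -136.11 m/s²;  |a| = 136.11 m/s².

136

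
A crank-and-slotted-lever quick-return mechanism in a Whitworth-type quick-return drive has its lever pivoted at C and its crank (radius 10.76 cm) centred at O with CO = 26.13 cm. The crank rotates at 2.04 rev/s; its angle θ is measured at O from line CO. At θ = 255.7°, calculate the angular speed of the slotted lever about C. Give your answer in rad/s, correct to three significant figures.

0.900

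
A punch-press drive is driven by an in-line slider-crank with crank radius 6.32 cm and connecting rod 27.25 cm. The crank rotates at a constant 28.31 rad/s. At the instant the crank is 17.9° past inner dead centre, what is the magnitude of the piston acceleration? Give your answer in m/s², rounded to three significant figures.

ω = 28.31 rad/s
x(θ) = r cosθ + √(L² − r² sin²θ); with ω constant, a = ω²·d²x/dθ².
d²x/dθ² = −r cosθ − r²(cos2θ)/√u − r⁴ sin²2θ/(4u^{3/2}),  u = L² − r² sin²θ = 0.0738789 m².
Substituting r = 0.0632 m, L = 0.2725 m, θ = 17.9°: d²x/dθ² = -0.072127 m.
a = ω²·d²x/dθ² = (28.31)²·(-0.072127) = -57.807 m/s²;  |a| = 57.807 m/s².

57.8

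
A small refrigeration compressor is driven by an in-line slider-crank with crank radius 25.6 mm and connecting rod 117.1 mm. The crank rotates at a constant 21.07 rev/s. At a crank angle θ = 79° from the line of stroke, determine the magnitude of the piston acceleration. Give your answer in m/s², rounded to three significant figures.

7.33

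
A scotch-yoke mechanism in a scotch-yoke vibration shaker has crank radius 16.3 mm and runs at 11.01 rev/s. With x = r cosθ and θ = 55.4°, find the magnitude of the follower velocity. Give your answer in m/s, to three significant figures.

ω = 69.18 rad/s (from 11.01 rev/s).
x = r cosθ ⇒ ẋ = −rω sinθ.
|v| = rω|sinθ| = 0.0163·69.18·|sin 55.4°| = 0.92817 m/s.

0.928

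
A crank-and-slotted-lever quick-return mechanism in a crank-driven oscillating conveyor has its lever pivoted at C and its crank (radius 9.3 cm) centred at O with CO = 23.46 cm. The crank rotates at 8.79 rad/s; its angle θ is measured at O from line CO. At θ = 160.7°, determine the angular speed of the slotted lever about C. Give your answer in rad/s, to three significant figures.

4.67

ω = 8.79 rad/s
Crank pin A relative to C: A = (d + r cosθ, r sinθ); lever angle φ = atan2(r sinθ, d + r cosθ).
Differentiating tanφ: φ̇ = rω(d cosθ + r)/(d² + r² + 2dr cosθ).
d² + r² + 2dr cosθ = |CA|² = 0.0225028 m²;  d cosθ + r = -0.12842 m.
|ω_lever| = |0.093·8.79·-0.12842| / 0.0225028 = 4.665 rad/s.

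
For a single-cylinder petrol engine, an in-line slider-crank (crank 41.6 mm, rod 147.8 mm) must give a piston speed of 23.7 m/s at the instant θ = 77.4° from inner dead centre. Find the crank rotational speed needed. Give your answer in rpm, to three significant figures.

5240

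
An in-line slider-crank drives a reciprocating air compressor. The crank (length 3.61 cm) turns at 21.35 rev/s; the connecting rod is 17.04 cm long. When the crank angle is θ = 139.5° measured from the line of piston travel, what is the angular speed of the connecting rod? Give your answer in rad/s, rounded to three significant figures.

21.8

ω = 134.1 rad/s (converted from 21.35 rev/s).
The rod makes angle φ with the slider axis where L sinφ = r sinθ; differentiating, L cosφ·φ̇ = r ω cosθ.
L cosφ = √(L² − r² sin²θ) = 0.16878 m.
|ω_rod| = r ω |cosθ| / √(L² − r² sin²θ) = 0.0361·134.1·0.76041/0.16878 = 21.818 rad/s.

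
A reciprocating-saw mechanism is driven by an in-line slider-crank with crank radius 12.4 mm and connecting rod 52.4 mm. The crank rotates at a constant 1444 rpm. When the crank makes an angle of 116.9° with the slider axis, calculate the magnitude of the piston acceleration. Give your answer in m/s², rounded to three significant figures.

ω = 2π·1444/60 = 151.2 rad/s
x(θ) = r cosθ + √(L² − r² sin²θ); with ω constant, a = ω²·d²x/dθ².
d²x/dθ² = −r cosθ − r²(cos2θ)/√u − r⁴ sin²2θ/(4u^{3/2}),  u = L² − r² sin²θ = 0.00262347 m².
Substituting r = 0.0124 m, L = 0.0524 m, θ = 116.9°: d²x/dθ² = +0.0073545 m.
a = ω²·d²x/dθ² = (151.2)²·(+0.0073545) = +168.17 m/s²;  |a| = 168.17 m/s².

168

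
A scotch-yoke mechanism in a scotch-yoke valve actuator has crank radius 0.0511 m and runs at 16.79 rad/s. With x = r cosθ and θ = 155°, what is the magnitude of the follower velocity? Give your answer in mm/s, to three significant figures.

363

ω = 16.79 rad/s
x = r cosθ ⇒ ẋ = −rω sinθ.
|v| = rω|sinθ| = 0.0511·16.79·|sin 155°| = 0.36259 m/s = 362.59 mm/s.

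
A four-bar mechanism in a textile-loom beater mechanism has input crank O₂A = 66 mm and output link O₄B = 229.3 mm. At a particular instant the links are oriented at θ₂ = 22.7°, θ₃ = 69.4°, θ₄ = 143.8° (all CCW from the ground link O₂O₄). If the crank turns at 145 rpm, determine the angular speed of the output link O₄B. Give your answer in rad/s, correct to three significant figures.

ω₂ = 15.18 rad/s (from 145 rpm).
Differentiating the loop-closure r₂e^{iθ₂}+r₃e^{iθ₃}=r₁+r₄e^{iθ₄} gives r₂ω₂e^{iθ₂}+r₃ω₃e^{iθ₃}=r₄ω₄e^{iθ₄}.
Eliminating the other unknown: ω₄ = r₂ω₂ sin(θ₂−θ₃) / [r₄ sin(θ₄−θ₃)].
Numerator sine = -0.72777; denominator sine = +0.96316.
Result = 0.066·15.18·(-0.72777) / (0.2293·(+0.96316)) = -3.3024 rad/s; magnitude 3.3024 rad/s.

3.30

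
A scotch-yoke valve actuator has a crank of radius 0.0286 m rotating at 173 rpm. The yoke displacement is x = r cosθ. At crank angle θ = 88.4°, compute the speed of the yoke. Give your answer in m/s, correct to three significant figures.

0.518

ω = 18.12 rad/s (from 173 rpm).
x = r cosθ ⇒ ẋ = −rω sinθ.
|v| = rω|sinθ| = 0.0286·18.12·|sin 88.4°| = 0.51793 m/s.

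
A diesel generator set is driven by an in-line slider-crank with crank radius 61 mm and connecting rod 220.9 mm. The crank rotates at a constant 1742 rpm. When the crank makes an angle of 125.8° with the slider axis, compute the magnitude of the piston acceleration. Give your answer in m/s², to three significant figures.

ω = 2π·1742/60 = 182.4 rad/s
x(θ) = r cosθ + √(L² − r² sin²θ); with ω constant, a = ω²·d²x/dθ².
d²x/dθ² = −r cosθ − r²(cos2θ)/√u − r⁴ sin²2θ/(4u^{3/2}),  u = L² − r² sin²θ = 0.046349 m².
Substituting r = 0.061 m, L = 0.2209 m, θ = 125.8°: d²x/dθ² = +0.040826 m.
a = ω²·d²x/dθ² = (182.4)²·(+0.040826) = +1358.6 m/s²;  |a| = 1358.6 m/s².

1360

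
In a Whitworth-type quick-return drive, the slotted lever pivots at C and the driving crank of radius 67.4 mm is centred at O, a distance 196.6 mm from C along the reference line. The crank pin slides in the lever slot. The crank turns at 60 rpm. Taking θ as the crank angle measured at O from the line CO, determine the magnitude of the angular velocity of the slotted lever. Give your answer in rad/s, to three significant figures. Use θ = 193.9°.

2.99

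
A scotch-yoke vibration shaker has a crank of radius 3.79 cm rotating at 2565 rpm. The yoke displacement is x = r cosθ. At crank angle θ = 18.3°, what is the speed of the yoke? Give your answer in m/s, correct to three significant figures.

ω = 268.6 rad/s (from 2565 rpm).
x = r cosθ ⇒ ẋ = −rω sinθ.
|v| = rω|sinθ| = 0.0379·268.6·|sin 18.3°| = 3.1965 m/s.

3.20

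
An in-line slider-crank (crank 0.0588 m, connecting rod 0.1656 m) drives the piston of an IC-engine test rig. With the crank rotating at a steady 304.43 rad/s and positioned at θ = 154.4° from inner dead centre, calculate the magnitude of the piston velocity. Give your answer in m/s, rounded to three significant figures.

ω = 304.4 rad/s
For an in-line slider-crank, x = r cosθ + √(L² − r² sin²θ), so v = −rω sinθ·[1 + r cosθ/√(L² − r² sin²θ)].
With r = 0.0588 m, L = 0.1656 m, θ = 154.4°: √(L² − r² sin²θ) = 0.16364 m.
v = −0.0588·304.4·0.43209·[1 + 0.0588·-0.90183/0.16364] = -5.2281 m/s.
|v| = 5.2281 m/s.

5.23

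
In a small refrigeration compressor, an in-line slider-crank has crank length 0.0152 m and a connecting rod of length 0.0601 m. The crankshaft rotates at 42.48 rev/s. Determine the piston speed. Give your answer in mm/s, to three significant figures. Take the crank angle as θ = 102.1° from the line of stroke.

3750

ω = 2π·42.5 = 266.9 rad/s
For an in-line slider-crank, x = r cosθ + √(L² − r² sin²θ), so v = −rω sinθ·[1 + r cosθ/√(L² − r² sin²θ)].
With r = 0.0152 m, L = 0.0601 m, θ = 102.1°: √(L² − r² sin²θ) = 0.058233 m.
v = −0.0152·266.9·0.97778·[1 + 0.0152·-0.20962/0.058233] = -3.7498 m/s.
|v| = 3.7498 m/s = 3749.8 mm/s.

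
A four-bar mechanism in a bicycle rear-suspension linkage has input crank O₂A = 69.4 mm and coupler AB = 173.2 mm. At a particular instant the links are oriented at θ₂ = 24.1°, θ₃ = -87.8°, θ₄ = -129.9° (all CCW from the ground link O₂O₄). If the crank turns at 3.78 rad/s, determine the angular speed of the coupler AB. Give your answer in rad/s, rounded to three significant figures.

ω₂ = 3.78 rad/s
Differentiating the loop-closure r₂e^{iθ₂}+r₃e^{iθ₃}=r₁+r₄e^{iθ₄} gives r₂ω₂e^{iθ₂}+r₃ω₃e^{iθ₃}=r₄ω₄e^{iθ₄}.
Eliminating the other unknown: ω₃ = r₂ω₂ sin(θ₄−θ₂) / [r₃ sin(θ₃−θ₄)].
Numerator sine = -0.43837; denominator sine = +0.67043.
Result = 0.0694·3.78·(-0.43837) / (0.1732·(+0.67043)) = -0.99036 rad/s; magnitude 0.99036 rad/s.

0.990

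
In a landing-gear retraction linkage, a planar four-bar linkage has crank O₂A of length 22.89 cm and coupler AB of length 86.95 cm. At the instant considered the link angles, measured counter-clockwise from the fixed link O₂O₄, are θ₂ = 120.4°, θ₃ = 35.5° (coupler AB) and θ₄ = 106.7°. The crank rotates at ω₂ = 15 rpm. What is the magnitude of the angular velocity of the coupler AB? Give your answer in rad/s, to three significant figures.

ω₂ = 1.571 rad/s (from 15 rpm).
Differentiating the loop-closure r₂e^{iθ₂}+r₃e^{iθ₃}=r₁+r₄e^{iθ₄} gives r₂ω₂e^{iθ₂}+r₃ω₃e^{iθ₃}=r₄ω₄e^{iθ₄}.
Eliminating the other unknown: ω₃ = r₂ω₂ sin(θ₄−θ₂) / [r₃ sin(θ₃−θ₄)].
Numerator sine = -0.23684; denominator sine = -0.94665.
Result = 0.2289·1.571·(-0.23684) / (0.8695·(-0.94665)) = +0.10346 rad/s; magnitude 0.10346 rad/s.

0.103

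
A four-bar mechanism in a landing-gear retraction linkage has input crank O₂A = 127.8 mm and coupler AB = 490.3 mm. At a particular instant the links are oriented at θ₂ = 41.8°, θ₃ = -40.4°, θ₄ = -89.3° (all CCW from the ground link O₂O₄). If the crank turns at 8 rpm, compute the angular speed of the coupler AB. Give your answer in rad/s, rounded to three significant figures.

0.218

ω₂ = 0.8378 rad/s (from 8 rpm).
Differentiating the loop-closure r₂e^{iθ₂}+r₃e^{iθ₃}=r₁+r₄e^{iθ₄} gives r₂ω₂e^{iθ₂}+r₃ω₃e^{iθ₃}=r₄ω₄e^{iθ₄}.
Eliminating the other unknown: ω₃ = r₂ω₂ sin(θ₄−θ₂) / [r₃ sin(θ₃−θ₄)].
Numerator sine = -0.75356; denominator sine = +0.75356.
Result = 0.1278·0.8378·(-0.75356) / (0.4903·(+0.75356)) = -0.21837 rad/s; magnitude 0.21837 rad/s.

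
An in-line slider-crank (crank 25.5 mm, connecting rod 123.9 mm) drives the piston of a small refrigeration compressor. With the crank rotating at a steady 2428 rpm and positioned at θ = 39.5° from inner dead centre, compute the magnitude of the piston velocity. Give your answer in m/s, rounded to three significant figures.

ω = 2π·2428/60 = 254.3 rad/s
For an in-line slider-crank, x = r cosθ + √(L² − r² sin²θ), so v = −rω sinθ·[1 + r cosθ/√(L² − r² sin²θ)].
With r = 0.0255 m, L = 0.1239 m, θ = 39.5°: √(L² − r² sin²θ) = 0.12283 m.
v = −0.0255·254.3·0.63608·[1 + 0.0255·0.77162/0.12283] = -4.7847 m/s.
|v| = 4.7847 m/s.

4.78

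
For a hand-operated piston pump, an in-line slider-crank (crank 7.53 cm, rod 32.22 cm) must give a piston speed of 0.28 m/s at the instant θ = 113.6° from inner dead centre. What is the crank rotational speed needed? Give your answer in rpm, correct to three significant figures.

42.9

For an in-line slider-crank, |v_piston| = rω|sinθ|·[1 + r cosθ/√(L² − r² sin²θ)].
With r = 0.0753 m, L = 0.3222 m, θ = 113.6°: the bracketed kinematic factor |dx/dθ| = 0.062393 m.
ω = v/|dx/dθ| = 0.28/0.062393 = 4.4877 rad/s.
N = 60ω/(2π) = 42.854 rpm.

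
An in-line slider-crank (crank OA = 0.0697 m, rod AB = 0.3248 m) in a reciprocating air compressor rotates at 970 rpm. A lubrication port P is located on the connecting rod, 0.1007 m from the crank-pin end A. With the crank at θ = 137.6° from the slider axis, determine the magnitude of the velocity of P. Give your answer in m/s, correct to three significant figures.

5.80

ω = 101.6 rad/s.  Crank-pin speed |V_A| = rω = 7.08 m/s, perpendicular to OA.
Rod angle: sinφ = −(r/L) sinθ ⇒ φ = -8.320°; ω_rod = −rω cosθ/√(L²−r²sin²θ) = +16.268 rad/s.
V_P = V_A + ω_rod × AP, with AP = 0.1007 m along the rod.
Components: V_Px = −rω sinθ − a·ω_rod·sinφ = -4.537 m/s;  V_Py = rω cosθ + a·ω_rod·cosφ = -3.6073 m/s.
|V_P| = √(V_Px² + V_Py²) = 5.7963 m/s.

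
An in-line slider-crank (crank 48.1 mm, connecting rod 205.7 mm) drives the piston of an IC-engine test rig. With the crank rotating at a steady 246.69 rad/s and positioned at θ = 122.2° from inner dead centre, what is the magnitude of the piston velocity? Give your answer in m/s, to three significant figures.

ω = 246.7 rad/s
For an in-line slider-crank, x = r cosθ + √(L² − r² sin²θ), so v = −rω sinθ·[1 + r cosθ/√(L² − r² sin²θ)].
With r = 0.0481 m, L = 0.2057 m, θ = 122.2°: √(L² − r² sin²θ) = 0.20163 m.
v = −0.0481·246.7·0.84619·[1 + 0.0481·-0.53288/0.20163] = -8.7644 m/s.
|v| = 8.7644 m/s.

8.76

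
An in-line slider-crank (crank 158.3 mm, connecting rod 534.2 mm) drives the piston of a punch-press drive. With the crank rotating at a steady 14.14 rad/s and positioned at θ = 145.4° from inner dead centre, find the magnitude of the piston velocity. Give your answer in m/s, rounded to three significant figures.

0.957

ω = 14.14 rad/s
For an in-line slider-crank, x = r cosθ + √(L² − r² sin²θ), so v = −rω sinθ·[1 + r cosθ/√(L² − r² sin²θ)].
With r = 0.1583 m, L = 0.5342 m, θ = 145.4°: √(L² − r² sin²θ) = 0.52658 m.
v = −0.1583·14.14·0.56784·[1 + 0.1583·-0.82314/0.52658] = -0.95652 m/s.
|v| = 0.95652 m/s.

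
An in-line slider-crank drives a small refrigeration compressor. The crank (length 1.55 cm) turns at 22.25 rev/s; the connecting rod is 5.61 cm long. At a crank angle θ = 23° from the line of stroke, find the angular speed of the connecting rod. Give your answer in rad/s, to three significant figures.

ω = 139.8 rad/s (converted from 22.25 rev/s).
The rod makes angle φ with the slider axis where L sinφ = r sinθ; differentiating, L cosφ·φ̇ = r ω cosθ.
L cosφ = √(L² − r² sin²θ) = 0.055772 m.
|ω_rod| = r ω |cosθ| / √(L² − r² sin²θ) = 0.0155·139.8·0.92050/0.055772 = 35.764 rad/s.

35.8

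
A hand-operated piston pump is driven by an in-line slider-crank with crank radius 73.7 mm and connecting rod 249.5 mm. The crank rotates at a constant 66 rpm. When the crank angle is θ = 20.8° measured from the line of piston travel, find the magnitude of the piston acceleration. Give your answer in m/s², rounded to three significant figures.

ω = 2π·66/60 = 6.912 rad/s
x(θ) = r cosθ + √(L² − r² sin²θ); with ω constant, a = ω²·d²x/dθ².
d²x/dθ² = −r cosθ − r²(cos2θ)/√u − r⁴ sin²2θ/(4u^{3/2}),  u = L² − r² sin²θ = 0.0615653 m².
Substituting r = 0.0737 m, L = 0.2495 m, θ = 20.8°: d²x/dθ² = -0.08548 m.
a = ω²·d²x/dθ² = (6.912)²·(-0.08548) = -4.0833 m/s²;  |a| = 4.0833 m/s².

4.08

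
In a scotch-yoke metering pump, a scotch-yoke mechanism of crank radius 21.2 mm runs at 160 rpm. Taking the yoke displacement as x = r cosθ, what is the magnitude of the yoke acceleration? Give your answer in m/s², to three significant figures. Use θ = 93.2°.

ω = 16.76 rad/s (from 160 rpm).
x = r cosθ ⇒ ẍ = −rω² cosθ (ω constant).
|a| = rω²|cosθ| = 0.0212·(16.76)²·|cos 93.2°| = 0.33223 m/s².

0.332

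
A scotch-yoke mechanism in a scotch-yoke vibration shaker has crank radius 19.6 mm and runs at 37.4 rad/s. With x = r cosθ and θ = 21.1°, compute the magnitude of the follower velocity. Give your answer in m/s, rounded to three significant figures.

ω = 37.4 rad/s
x = r cosθ ⇒ ẋ = −rω sinθ.
|v| = rω|sinθ| = 0.0196·37.4·|sin 21.1°| = 0.26389 m/s.

0.264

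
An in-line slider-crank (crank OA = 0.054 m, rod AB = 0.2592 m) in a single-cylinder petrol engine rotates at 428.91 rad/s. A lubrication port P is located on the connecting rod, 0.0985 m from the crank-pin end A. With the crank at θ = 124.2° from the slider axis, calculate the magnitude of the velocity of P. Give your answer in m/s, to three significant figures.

20.0

ω = 428.9 rad/s.  Crank-pin speed |V_A| = rω = 23.161 m/s, perpendicular to OA.
Rod angle: sinφ = −(r/L) sinθ ⇒ φ = -9.922°; ω_rod = −rω cosθ/√(L²−r²sin²θ) = +50.988 rad/s.
V_P = V_A + ω_rod × AP, with AP = 0.0985 m along the rod.
Components: V_Px = −rω sinθ − a·ω_rod·sinφ = -18.291 m/s;  V_Py = rω cosθ + a·ω_rod·cosφ = -8.0713 m/s.
|V_P| = √(V_Px² + V_Py²) = 19.992 m/s.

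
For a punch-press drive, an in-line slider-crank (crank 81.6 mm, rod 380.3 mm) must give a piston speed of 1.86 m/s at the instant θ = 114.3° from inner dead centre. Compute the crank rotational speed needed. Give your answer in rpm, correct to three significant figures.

262

For an in-line slider-crank, |v_piston| = rω|sinθ|·[1 + r cosθ/√(L² − r² sin²θ)].
With r = 0.0816 m, L = 0.3803 m, θ = 114.3°: the bracketed kinematic factor |dx/dθ| = 0.067674 m.
ω = v/|dx/dθ| = 1.86/0.067674 = 27.485 rad/s.
N = 60ω/(2π) = 262.46 rpm.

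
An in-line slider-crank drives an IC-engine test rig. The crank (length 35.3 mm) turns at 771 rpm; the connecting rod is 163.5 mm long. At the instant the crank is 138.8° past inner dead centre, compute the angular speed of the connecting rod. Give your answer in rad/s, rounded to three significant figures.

ω = 80.74 rad/s (converted from 771 rpm).
The rod makes angle φ with the slider axis where L sinφ = r sinθ; differentiating, L cosφ·φ̇ = r ω cosθ.
L cosφ = √(L² − r² sin²θ) = 0.16184 m.
|ω_rod| = r ω |cosθ| / √(L² − r² sin²θ) = 0.0353·80.74·0.75241/0.16184 = 13.251 rad/s.

13.3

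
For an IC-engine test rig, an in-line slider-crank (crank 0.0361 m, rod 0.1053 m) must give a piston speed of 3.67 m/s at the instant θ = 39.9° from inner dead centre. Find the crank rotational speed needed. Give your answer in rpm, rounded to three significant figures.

1190

For an in-line slider-crank, |v_piston| = rω|sinθ|·[1 + r cosθ/√(L² − r² sin²θ)].
With r = 0.0361 m, L = 0.1053 m, θ = 39.9°: the bracketed kinematic factor |dx/dθ| = 0.029399 m.
ω = v/|dx/dθ| = 3.67/0.029399 = 124.83 rad/s.
N = 60ω/(2π) = 1192.1 rpm.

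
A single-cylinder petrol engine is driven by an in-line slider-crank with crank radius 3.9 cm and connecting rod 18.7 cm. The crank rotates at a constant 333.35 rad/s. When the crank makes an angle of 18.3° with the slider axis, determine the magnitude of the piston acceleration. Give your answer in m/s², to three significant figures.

4850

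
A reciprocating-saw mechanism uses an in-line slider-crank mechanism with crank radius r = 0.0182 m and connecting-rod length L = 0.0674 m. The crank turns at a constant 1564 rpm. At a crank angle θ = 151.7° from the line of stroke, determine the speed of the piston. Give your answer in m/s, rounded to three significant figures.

ω = 2π·1564/60 = 163.8 rad/s
For an in-line slider-crank, x = r cosθ + √(L² − r² sin²θ), so v = −rω sinθ·[1 + r cosθ/√(L² − r² sin²θ)].
With r = 0.0182 m, L = 0.0674 m, θ = 151.7°: √(L² − r² sin²θ) = 0.066845 m.
v = −0.0182·163.8·0.47409·[1 + 0.0182·-0.88048/0.066845] = -1.0744 m/s.
|v| = 1.0744 m/s.

1.07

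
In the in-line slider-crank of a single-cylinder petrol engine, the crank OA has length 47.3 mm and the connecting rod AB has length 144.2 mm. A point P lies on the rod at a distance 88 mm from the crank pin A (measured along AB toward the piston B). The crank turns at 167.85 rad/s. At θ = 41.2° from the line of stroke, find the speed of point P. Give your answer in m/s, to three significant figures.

ω = 167.8 rad/s.  Crank-pin speed |V_A| = rω = 7.9393 m/s, perpendicular to OA.
Rod angle: sinφ = −(r/L) sinθ ⇒ φ = -12.478°; ω_rod = −rω cosθ/√(L²−r²sin²θ) = -42.428 rad/s.
V_P = V_A + ω_rod × AP, with AP = 0.088 m along the rod.
Components: V_Px = −rω sinθ − a·ω_rod·sinφ = -6.0362 m/s;  V_Py = rω cosθ + a·ω_rod·cosφ = +2.3281 m/s.
|V_P| = √(V_Px² + V_Py²) = 6.4697 m/s.

6.47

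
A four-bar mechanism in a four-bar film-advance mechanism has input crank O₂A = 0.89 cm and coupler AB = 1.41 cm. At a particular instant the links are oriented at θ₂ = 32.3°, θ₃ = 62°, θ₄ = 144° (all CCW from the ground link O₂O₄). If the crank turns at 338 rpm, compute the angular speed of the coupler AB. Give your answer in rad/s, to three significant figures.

21.0

ω₂ = 35.4 rad/s (from 338 rpm).
Differentiating the loop-closure r₂e^{iθ₂}+r₃e^{iθ₃}=r₁+r₄e^{iθ₄} gives r₂ω₂e^{iθ₂}+r₃ω₃e^{iθ₃}=r₄ω₄e^{iθ₄}.
Eliminating the other unknown: ω₃ = r₂ω₂ sin(θ₄−θ₂) / [r₃ sin(θ₃−θ₄)].
Numerator sine = +0.92913; denominator sine = -0.99027.
Result = 0.0089·35.4·(+0.92913) / (0.0141·(-0.99027)) = -20.962 rad/s; magnitude 20.962 rad/s.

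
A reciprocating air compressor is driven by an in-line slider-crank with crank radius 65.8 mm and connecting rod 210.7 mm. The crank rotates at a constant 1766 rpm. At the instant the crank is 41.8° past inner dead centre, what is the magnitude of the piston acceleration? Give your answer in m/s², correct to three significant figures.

ω = 2π·1766/60 = 184.9 rad/s
x(θ) = r cosθ + √(L² − r² sin²θ); with ω constant, a = ω²·d²x/dθ².
d²x/dθ² = −r cosθ − r²(cos2θ)/√u − r⁴ sin²2θ/(4u^{3/2}),  u = L² − r² sin²θ = 0.042471 m².
Substituting r = 0.0658 m, L = 0.2107 m, θ = 41.8°: d²x/dθ² = -0.051923 m.
a = ω²·d²x/dθ² = (184.9)²·(-0.051923) = -1775.8 m/s²;  |a| = 1775.8 m/s².

1780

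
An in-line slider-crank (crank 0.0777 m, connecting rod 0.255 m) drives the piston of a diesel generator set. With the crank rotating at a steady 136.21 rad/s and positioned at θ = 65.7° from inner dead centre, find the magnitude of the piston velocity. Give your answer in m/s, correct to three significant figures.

10.9

ω = 136.2 rad/s
For an in-line slider-crank, x = r cosθ + √(L² − r² sin²θ), so v = −rω sinθ·[1 + r cosθ/√(L² − r² sin²θ)].
With r = 0.0777 m, L = 0.255 m, θ = 65.7°: √(L² − r² sin²θ) = 0.24497 m.
v = −0.0777·136.2·0.91140·[1 + 0.0777·0.41151/0.24497] = -10.905 m/s.
|v| = 10.905 m/s.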